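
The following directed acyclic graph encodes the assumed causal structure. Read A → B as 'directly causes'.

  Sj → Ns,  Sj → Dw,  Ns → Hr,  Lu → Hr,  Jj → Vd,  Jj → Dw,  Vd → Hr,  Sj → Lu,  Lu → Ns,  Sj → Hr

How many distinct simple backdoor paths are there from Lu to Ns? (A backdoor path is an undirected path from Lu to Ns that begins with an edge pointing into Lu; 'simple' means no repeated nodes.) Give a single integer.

3

A backdoor path from Lu to Ns is any simple undirected path whose first edge points into Lu (i.e. leaves Lu via a parent).
Parents of Lu: {Sj}.
Enumerating:
  P1: Lu <- Sj -> Ns
  P2: Lu <- Sj -> Hr <- Ns
  P3: Lu <- Sj -> Dw <- Jj -> Vd -> Hr <- Ns
That exhausts the simple backdoor paths. Count: 3.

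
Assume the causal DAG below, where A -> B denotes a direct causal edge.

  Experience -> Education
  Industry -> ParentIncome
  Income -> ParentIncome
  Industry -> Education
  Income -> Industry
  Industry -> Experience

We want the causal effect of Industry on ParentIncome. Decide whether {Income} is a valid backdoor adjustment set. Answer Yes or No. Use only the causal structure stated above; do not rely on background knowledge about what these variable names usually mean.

Backdoor paths from Industry to ParentIncome (paths whose first edge points into Industry):
  P1: Industry <- Income -> ParentIncome
Condition 1 (no descendant of Industry in the set): holds — descendants of Industry are {Education, Experience, ParentIncome}; none are in {Income}.
Condition 2 (every backdoor path blocked by {Income}):
  P1: blocked at fork node Income ∈ conditioning set.
{Income} satisfies the backdoor criterion.

Yes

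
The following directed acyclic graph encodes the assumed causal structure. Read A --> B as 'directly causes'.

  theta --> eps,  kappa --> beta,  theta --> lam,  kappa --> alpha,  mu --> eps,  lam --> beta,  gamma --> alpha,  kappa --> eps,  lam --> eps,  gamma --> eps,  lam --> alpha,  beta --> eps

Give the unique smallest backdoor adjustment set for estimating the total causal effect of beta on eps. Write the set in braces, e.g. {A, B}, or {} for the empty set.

{kappa, lam}

Variables eligible for adjustment (non-descendants of beta, excluding beta and eps): {alpha, gamma, kappa, lam, mu, theta}.
Backdoor paths from beta to eps:
  P1: beta <- kappa -> alpha <- gamma -> eps
  P2: beta <- kappa -> alpha <- lam <- theta -> eps
  P3: beta <- kappa -> alpha <- lam -> eps
  P4: beta <- kappa -> eps
  P5: beta <- lam <- theta -> eps
  P6: beta <- lam -> alpha <- kappa -> eps
  P7: beta <- lam -> alpha <- gamma -> eps
  P8: beta <- lam -> eps
The empty set is not sufficient: P4 (beta <- kappa -> eps) has no collider blocking it and no conditioned non-collider, so it is open.
Try {kappa, lam}:
  P1: blocked at fork node kappa ∈ conditioning set.
  P2: blocked at fork node kappa ∈ conditioning set.
  P3: blocked at fork node kappa ∈ conditioning set.
  P4: blocked at fork node kappa ∈ conditioning set.
  P5: blocked at chain node lam ∈ conditioning set.
  P6: blocked at fork node lam ∈ conditioning set.
  P7: blocked at fork node lam ∈ conditioning set.
  P8: blocked at fork node lam ∈ conditioning set.
{kappa, lam} contains no descendant of beta and blocks every backdoor path.
Every element of {kappa, lam} is needed (dropping kappa leaves P4 open; dropping lam leaves P5 open), so no proper subset is valid.
Among all size-2 subsets of the eligible variables, only {kappa, lam} blocks every backdoor path, so it is the unique smallest valid adjustment set.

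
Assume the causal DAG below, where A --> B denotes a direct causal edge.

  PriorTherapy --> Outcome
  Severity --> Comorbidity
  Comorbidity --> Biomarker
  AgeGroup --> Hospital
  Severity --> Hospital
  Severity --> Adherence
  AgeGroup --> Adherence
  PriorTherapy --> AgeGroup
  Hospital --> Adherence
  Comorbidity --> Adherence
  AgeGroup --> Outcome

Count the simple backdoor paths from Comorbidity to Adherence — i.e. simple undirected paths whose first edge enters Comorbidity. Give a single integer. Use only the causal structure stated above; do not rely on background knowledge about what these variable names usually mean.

3

A backdoor path from Comorbidity to Adherence is any simple undirected path whose first edge points into Comorbidity (i.e. leaves Comorbidity via a parent).
Parents of Comorbidity: {Severity}.
Enumerating:
  P1: Comorbidity <- Severity -> Hospital <- AgeGroup -> Adherence
  P2: Comorbidity <- Severity -> Hospital -> Adherence
  P3: Comorbidity <- Severity -> Adherence
That exhausts the simple backdoor paths. Count: 3.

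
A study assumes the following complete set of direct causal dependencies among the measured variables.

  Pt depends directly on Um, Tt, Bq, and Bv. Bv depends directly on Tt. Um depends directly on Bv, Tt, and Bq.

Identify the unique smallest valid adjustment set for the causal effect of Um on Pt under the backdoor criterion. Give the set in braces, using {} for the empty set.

{Bq, Bv, Tt}

Variables eligible for adjustment (non-descendants of Um, excluding Um and Pt): {Bq, Bv, Tt}.
Backdoor paths from Um to Pt:
  P1: Um <- Tt -> Bv -> Pt
  P2: Um <- Tt -> Pt
  P3: Um <- Bq -> Pt
  P4: Um <- Bv <- Tt -> Pt
  P5: Um <- Bv -> Pt
The empty set is not sufficient: P1 (Um <- Tt -> Bv -> Pt) has no collider blocking it and no conditioned non-collider, so it is open.
Try {Bq, Bv, Tt}:
  P1: blocked at fork node Tt ∈ conditioning set.
  P2: blocked at fork node Tt ∈ conditioning set.
  P3: blocked at fork node Bq ∈ conditioning set.
  P4: blocked at chain node Bv ∈ conditioning set.
  P5: blocked at fork node Bv ∈ conditioning set.
{Bq, Bv, Tt} contains no descendant of Um and blocks every backdoor path.
Every element of {Bq, Bv, Tt} is needed (dropping Bq leaves P3 open; dropping Bv leaves P5 open; dropping Tt leaves P2 open), so no proper subset is valid.
Among all size-3 subsets of the eligible variables, only {Bq, Bv, Tt} blocks every backdoor path, so it is the unique smallest valid adjustment set.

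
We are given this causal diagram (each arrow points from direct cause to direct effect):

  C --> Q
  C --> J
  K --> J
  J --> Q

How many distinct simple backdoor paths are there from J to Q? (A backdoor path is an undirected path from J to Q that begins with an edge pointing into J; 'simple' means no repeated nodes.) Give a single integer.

A backdoor path from J to Q is any simple undirected path whose first edge points into J (i.e. leaves J via a parent).
Parents of J: {C, K}.
Enumerating:
  P1: J <- C -> Q
That exhausts the simple backdoor paths. Count: 1.

1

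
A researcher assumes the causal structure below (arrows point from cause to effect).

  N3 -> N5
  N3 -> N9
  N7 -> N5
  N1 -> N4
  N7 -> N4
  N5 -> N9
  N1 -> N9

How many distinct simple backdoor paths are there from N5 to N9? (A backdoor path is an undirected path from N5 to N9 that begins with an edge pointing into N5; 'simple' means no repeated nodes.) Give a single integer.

A backdoor path from N5 to N9 is any simple undirected path whose first edge points into N5 (i.e. leaves N5 via a parent).
Parents of N5: {N3, N7}.
Enumerating:
  P1: N5 <- N7 -> N4 <- N1 -> N9
  P2: N5 <- N3 -> N9
That exhausts the simple backdoor paths. Count: 2.

2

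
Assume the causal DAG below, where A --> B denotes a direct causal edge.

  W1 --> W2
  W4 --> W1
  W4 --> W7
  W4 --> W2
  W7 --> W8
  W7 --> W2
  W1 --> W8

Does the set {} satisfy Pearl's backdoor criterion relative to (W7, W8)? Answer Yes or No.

No

Backdoor paths from W7 to W8 (paths whose first edge points into W7):
  P1: W7 <- W4 -> W1 -> W8
  P2: W7 <- W4 -> W2 <- W1 -> W8
Condition 1 (no descendant of W7 in the set): holds — descendants of W7 are {W2, W8}; none are in {}.
Condition 2 (every backdoor path blocked by {}):
  P1: open — no interior node is in the conditioning set.
  P2: blocked at collider W2 (neither it nor any descendant is in the conditioning set).
{} does not satisfy the backdoor criterion.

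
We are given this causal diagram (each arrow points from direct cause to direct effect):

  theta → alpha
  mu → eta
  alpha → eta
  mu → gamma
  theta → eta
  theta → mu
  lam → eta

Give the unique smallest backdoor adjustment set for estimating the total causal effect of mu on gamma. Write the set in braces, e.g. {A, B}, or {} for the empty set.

Variables eligible for adjustment (non-descendants of mu, excluding mu and gamma): {alpha, lam, theta}.
Backdoor paths from mu to gamma:
  (none)
With no backdoor paths the empty set already satisfies the criterion, and it is trivially minimal.

{}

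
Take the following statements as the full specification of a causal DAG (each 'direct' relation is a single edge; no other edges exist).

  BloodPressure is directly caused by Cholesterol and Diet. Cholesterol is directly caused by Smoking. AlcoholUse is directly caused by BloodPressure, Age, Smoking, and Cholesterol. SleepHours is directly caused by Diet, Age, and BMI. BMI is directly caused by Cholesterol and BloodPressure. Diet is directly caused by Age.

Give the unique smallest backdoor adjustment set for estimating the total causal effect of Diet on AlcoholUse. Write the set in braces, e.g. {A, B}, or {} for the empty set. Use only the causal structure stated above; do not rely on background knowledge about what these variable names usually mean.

Variables eligible for adjustment (non-descendants of Diet, excluding Diet and AlcoholUse): {Age, Cholesterol, Smoking}.
Backdoor paths from Diet to AlcoholUse:
  P1: Diet <- Age -> AlcoholUse
  P2: Diet <- Age -> SleepHours <- BMI <- Cholesterol <- Smoking -> AlcoholUse
  P3: Diet <- Age -> SleepHours <- BMI <- Cholesterol -> BloodPressure -> AlcoholUse
  P4: Diet <- Age -> SleepHours <- BMI <- Cholesterol -> AlcoholUse
  P5: Diet <- Age -> SleepHours <- BMI <- BloodPressure <- Cholesterol <- Smoking -> AlcoholUse
  P6: Diet <- Age -> SleepHours <- BMI <- BloodPressure <- Cholesterol -> AlcoholUse
  P7: Diet <- Age -> SleepHours <- BMI <- BloodPressure -> AlcoholUse
The empty set is not sufficient: P1 (Diet <- Age -> AlcoholUse) has no collider blocking it and no conditioned non-collider, so it is open.
Try {Age}:
  P1: blocked at fork node Age ∈ conditioning set.
  P2: blocked at fork node Age ∈ conditioning set.
  P3: blocked at fork node Age ∈ conditioning set.
  P4: blocked at fork node Age ∈ conditioning set.
  P5: blocked at fork node Age ∈ conditioning set.
  P6: blocked at fork node Age ∈ conditioning set.
  P7: blocked at fork node Age ∈ conditioning set.
{Age} contains no descendant of Diet and blocks every backdoor path.
No other singleton works — e.g. {Smoking} leaves P1 open — so {Age} is the unique smallest valid adjustment set.

{Age}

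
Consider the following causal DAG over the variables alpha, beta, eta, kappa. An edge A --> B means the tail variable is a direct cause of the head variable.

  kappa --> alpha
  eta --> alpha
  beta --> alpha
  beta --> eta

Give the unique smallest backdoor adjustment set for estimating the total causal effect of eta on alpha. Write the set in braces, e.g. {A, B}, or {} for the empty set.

Variables eligible for adjustment (non-descendants of eta, excluding eta and alpha): {beta, kappa}.
Backdoor paths from eta to alpha:
  P1: eta <- beta -> alpha
The empty set is not sufficient: P1 (eta <- beta -> alpha) has no collider blocking it and no conditioned non-collider, so it is open.
Try {beta}:
  P1: blocked at fork node beta ∈ conditioning set.
{beta} contains no descendant of eta and blocks every backdoor path.
No other singleton works — e.g. {kappa} leaves P1 open — so {beta} is the unique smallest valid adjustment set.

{beta}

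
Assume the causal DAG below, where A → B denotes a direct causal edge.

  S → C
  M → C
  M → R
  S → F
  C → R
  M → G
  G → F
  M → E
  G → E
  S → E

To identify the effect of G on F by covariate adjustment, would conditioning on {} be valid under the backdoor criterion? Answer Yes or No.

Yes

Backdoor paths from G to F (paths whose first edge points into G):
  P1: G <- M -> C <- S -> F
  P2: G <- M -> R <- C <- S -> F
  P3: G <- M -> E <- S -> F
Condition 1 (no descendant of G in the set): holds — descendants of G are {E, F}; none are in {}.
Condition 2 (every backdoor path blocked by {}):
  P1: blocked at collider C (neither it nor any descendant is in the conditioning set).
  P2: blocked at collider R (neither it nor any descendant is in the conditioning set).
  P3: blocked at collider E (neither it nor any descendant is in the conditioning set).
{} satisfies the backdoor criterion.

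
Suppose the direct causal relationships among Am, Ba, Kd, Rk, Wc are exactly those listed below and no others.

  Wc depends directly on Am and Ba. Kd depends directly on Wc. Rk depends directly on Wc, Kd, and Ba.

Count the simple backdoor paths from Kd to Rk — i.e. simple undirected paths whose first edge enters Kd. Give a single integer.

A backdoor path from Kd to Rk is any simple undirected path whose first edge points into Kd (i.e. leaves Kd via a parent).
Parents of Kd: {Wc}.
Enumerating:
  P1: Kd <- Wc <- Ba -> Rk
  P2: Kd <- Wc -> Rk
That exhausts the simple backdoor paths. Count: 2.

2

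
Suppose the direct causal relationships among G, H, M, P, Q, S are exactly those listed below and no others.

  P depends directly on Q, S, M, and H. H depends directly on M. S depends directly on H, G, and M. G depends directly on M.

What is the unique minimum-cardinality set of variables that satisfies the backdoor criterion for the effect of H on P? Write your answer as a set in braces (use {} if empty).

Variables eligible for adjustment (non-descendants of H, excluding H and P): {G, M, Q}.
Backdoor paths from H to P:
  P1: H <- M -> G -> S -> P
  P2: H <- M -> S -> P
  P3: H <- M -> P
The empty set is not sufficient: P1 (H <- M -> G -> S -> P) has no collider blocking it and no conditioned non-collider, so it is open.
Try {M}:
  P1: blocked at fork node M ∈ conditioning set.
  P2: blocked at fork node M ∈ conditioning set.
  P3: blocked at fork node M ∈ conditioning set.
{M} contains no descendant of H and blocks every backdoor path.
No other singleton works — e.g. {G} leaves P2 open — so {M} is the unique smallest valid adjustment set.

{M}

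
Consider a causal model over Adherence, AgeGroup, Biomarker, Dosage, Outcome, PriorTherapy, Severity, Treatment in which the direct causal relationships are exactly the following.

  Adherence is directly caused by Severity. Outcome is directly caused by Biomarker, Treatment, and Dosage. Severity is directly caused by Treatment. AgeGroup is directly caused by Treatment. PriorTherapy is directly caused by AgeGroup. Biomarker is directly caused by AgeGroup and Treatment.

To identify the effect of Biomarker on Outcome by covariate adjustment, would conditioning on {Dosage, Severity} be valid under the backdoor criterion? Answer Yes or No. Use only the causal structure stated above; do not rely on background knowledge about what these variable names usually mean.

No

Backdoor paths from Biomarker to Outcome (paths whose first edge points into Biomarker):
  P1: Biomarker <- Treatment -> Outcome
  P2: Biomarker <- AgeGroup <- Treatment -> Outcome
Condition 1 (no descendant of Biomarker in the set): holds — descendants of Biomarker are {Outcome}; none are in {Dosage, Severity}.
Condition 2 (every backdoor path blocked by {Dosage, Severity}):
  P1: open — no interior node is in the conditioning set.
  P2: open — no interior node is in the conditioning set.
{Dosage, Severity} does not satisfy the backdoor criterion.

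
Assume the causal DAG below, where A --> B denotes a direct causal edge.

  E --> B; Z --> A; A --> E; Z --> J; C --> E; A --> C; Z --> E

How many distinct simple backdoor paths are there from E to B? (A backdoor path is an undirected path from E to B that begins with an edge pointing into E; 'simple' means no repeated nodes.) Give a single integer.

A backdoor path from E to B is any simple undirected path whose first edge points into E (i.e. leaves E via a parent).
Parents of E: {A, C, Z}.
No simple path from any parent of E reaches B without revisiting E, so there are no backdoor paths.

0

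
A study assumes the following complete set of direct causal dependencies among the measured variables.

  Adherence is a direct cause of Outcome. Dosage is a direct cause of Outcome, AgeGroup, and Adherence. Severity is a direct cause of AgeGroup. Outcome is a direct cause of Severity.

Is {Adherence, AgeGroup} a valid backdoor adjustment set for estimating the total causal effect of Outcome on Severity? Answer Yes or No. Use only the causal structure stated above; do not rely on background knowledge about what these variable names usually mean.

Backdoor paths from Outcome to Severity (paths whose first edge points into Outcome):
  P1: Outcome <- Dosage -> AgeGroup <- Severity
  P2: Outcome <- Adherence <- Dosage -> AgeGroup <- Severity
Condition 1 (no descendant of Outcome in the set): FAILS — AgeGroup is a descendant of Outcome.
Condition 2 (every backdoor path blocked by {Adherence, AgeGroup}):
  P1: open — collider(s) AgeGroup are conditioned on (or have a conditioned descendant) and no non-collider on the path is in the set.
  P2: blocked at chain node Adherence ∈ conditioning set.
{Adherence, AgeGroup} does not satisfy the backdoor criterion.

No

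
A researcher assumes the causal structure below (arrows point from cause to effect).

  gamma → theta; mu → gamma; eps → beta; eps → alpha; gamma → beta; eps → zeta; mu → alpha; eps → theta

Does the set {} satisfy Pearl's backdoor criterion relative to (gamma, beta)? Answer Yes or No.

Yes

Backdoor paths from gamma to beta (paths whose first edge points into gamma):
  P1: gamma <- mu -> alpha <- eps -> beta
Condition 1 (no descendant of gamma in the set): holds — descendants of gamma are {beta, theta}; none are in {}.
Condition 2 (every backdoor path blocked by {}):
  P1: blocked at collider alpha (neither it nor any descendant is in the conditioning set).
{} satisfies the backdoor criterion.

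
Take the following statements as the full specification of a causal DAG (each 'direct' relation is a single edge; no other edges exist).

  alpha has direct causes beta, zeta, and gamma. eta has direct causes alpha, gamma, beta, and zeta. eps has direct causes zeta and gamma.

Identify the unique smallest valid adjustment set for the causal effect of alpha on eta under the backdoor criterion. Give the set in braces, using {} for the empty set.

Variables eligible for adjustment (non-descendants of alpha, excluding alpha and eta): {beta, eps, gamma, zeta}.
Backdoor paths from alpha to eta:
  P1: alpha <- gamma -> eps <- zeta -> eta
  P2: alpha <- gamma -> eta
  P3: alpha <- zeta -> eps <- gamma -> eta
  P4: alpha <- zeta -> eta
  P5: alpha <- beta -> eta
The empty set is not sufficient: P2 (alpha <- gamma -> eta) has no collider blocking it and no conditioned non-collider, so it is open.
Try {beta, gamma, zeta}:
  P1: blocked at fork node gamma ∈ conditioning set.
  P2: blocked at fork node gamma ∈ conditioning set.
  P3: blocked at fork node zeta ∈ conditioning set.
  P4: blocked at fork node zeta ∈ conditioning set.
  P5: blocked at fork node beta ∈ conditioning set.
{beta, gamma, zeta} contains no descendant of alpha and blocks every backdoor path.
Every element of {beta, gamma, zeta} is needed (dropping beta leaves P5 open; dropping gamma leaves P2 open; dropping zeta leaves P4 open), so no proper subset is valid.
Among all size-3 subsets of the eligible variables, only {beta, gamma, zeta} blocks every backdoor path, so it is the unique smallest valid adjustment set.

{beta, gamma, zeta}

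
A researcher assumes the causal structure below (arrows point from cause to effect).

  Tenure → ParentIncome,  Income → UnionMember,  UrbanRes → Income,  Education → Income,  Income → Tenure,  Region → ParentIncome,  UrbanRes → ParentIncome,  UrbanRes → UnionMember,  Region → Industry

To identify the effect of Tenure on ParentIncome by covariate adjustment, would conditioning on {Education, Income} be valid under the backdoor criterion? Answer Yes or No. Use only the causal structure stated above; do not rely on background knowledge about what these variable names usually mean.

Backdoor paths from Tenure to ParentIncome (paths whose first edge points into Tenure):
  P1: Tenure <- Income <- UrbanRes -> ParentIncome
  P2: Tenure <- Income -> UnionMember <- UrbanRes -> ParentIncome
Condition 1 (no descendant of Tenure in the set): holds — descendants of Tenure are {ParentIncome}; none are in {Education, Income}.
Condition 2 (every backdoor path blocked by {Education, Income}):
  P1: blocked at chain node Income ∈ conditioning set.
  P2: blocked at fork node Income ∈ conditioning set.
{Education, Income} satisfies the backdoor criterion.

Yes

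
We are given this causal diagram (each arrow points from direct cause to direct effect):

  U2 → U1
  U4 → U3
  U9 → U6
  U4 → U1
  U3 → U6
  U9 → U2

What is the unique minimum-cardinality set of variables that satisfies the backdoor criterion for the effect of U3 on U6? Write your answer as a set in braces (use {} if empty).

{}

Variables eligible for adjustment (non-descendants of U3, excluding U3 and U6): {U1, U2, U4, U9}.
Backdoor paths from U3 to U6:
  P1: U3 <- U4 -> U1 <- U2 <- U9 -> U6
Each backdoor path contains an unconditioned collider, so every path is already blocked with the empty conditioning set:
  P1: blocked at collider U1 (neither it nor any descendant is in the conditioning set).
The empty set is therefore the unique smallest valid set.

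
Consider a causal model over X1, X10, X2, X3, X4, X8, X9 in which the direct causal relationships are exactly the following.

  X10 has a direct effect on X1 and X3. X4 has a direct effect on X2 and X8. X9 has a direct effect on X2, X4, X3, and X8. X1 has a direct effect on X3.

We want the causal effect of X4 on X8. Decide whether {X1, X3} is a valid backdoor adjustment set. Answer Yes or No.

Backdoor paths from X4 to X8 (paths whose first edge points into X4):
  P1: X4 <- X9 -> X8
Condition 1 (no descendant of X4 in the set): holds — descendants of X4 are {X2, X8}; none are in {X1, X3}.
Condition 2 (every backdoor path blocked by {X1, X3}):
  P1: open — no interior node is in the conditioning set.
{X1, X3} does not satisfy the backdoor criterion.

No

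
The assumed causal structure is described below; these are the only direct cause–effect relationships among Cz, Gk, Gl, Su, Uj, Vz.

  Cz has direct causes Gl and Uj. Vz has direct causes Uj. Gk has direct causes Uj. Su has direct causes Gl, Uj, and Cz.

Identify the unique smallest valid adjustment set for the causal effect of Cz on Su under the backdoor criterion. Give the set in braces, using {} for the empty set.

Variables eligible for adjustment (non-descendants of Cz, excluding Cz and Su): {Gk, Gl, Uj, Vz}.
Backdoor paths from Cz to Su:
  P1: Cz <- Uj -> Su
  P2: Cz <- Gl -> Su
The empty set is not sufficient: P1 (Cz <- Uj -> Su) has no collider blocking it and no conditioned non-collider, so it is open.
Try {Gl, Uj}:
  P1: blocked at fork node Uj ∈ conditioning set.
  P2: blocked at fork node Gl ∈ conditioning set.
{Gl, Uj} contains no descendant of Cz and blocks every backdoor path.
Every element of {Gl, Uj} is needed (dropping Gl leaves P2 open; dropping Uj leaves P1 open), so no proper subset is valid.
Among all size-2 subsets of the eligible variables, only {Gl, Uj} blocks every backdoor path, so it is the unique smallest valid adjustment set.

{Gl, Uj}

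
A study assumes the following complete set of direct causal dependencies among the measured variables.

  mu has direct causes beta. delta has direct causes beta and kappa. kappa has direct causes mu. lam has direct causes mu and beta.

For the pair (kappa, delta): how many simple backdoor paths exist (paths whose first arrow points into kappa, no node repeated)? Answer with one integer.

A backdoor path from kappa to delta is any simple undirected path whose first edge points into kappa (i.e. leaves kappa via a parent).
Parents of kappa: {mu}.
Enumerating:
  P1: kappa <- mu <- beta -> delta
  P2: kappa <- mu -> lam <- beta -> delta
That exhausts the simple backdoor paths. Count: 2.

2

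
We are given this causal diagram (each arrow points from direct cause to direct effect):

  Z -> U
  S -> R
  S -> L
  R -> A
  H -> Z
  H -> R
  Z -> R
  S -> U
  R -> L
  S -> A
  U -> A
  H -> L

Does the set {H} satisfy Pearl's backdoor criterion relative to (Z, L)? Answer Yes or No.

Backdoor paths from Z to L (paths whose first edge points into Z):
  P1: Z <- H -> R <- S -> L
  P2: Z <- H -> R -> L
  P3: Z <- H -> R -> A <- S -> L
  P4: Z <- H -> R -> A <- U <- S -> L
  P5: Z <- H -> L
Condition 1 (no descendant of Z in the set): holds — descendants of Z are {A, L, R, U}; none are in {H}.
Condition 2 (every backdoor path blocked by {H}):
  P1: blocked at fork node H ∈ conditioning set.
  P2: blocked at fork node H ∈ conditioning set.
  P3: blocked at fork node H ∈ conditioning set.
  P4: blocked at fork node H ∈ conditioning set.
  P5: blocked at fork node H ∈ conditioning set.
{H} satisfies the backdoor criterion.

Yes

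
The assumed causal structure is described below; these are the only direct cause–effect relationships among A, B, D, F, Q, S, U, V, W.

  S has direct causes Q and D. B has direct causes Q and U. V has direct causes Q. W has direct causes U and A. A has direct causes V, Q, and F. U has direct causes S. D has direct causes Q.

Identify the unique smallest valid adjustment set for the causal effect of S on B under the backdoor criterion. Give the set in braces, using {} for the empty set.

{Q}

Variables eligible for adjustment (non-descendants of S, excluding S and B): {A, D, F, Q, V}.
Backdoor paths from S to B:
  P1: S <- Q -> V -> A -> W <- U -> B
  P2: S <- Q -> A -> W <- U -> B
  P3: S <- Q -> B
  P4: S <- D <- Q -> V -> A -> W <- U -> B
  P5: S <- D <- Q -> A -> W <- U -> B
  P6: S <- D <- Q -> B
The empty set is not sufficient: P3 (S <- Q -> B) has no collider blocking it and no conditioned non-collider, so it is open.
Try {Q}:
  P1: blocked at fork node Q ∈ conditioning set.
  P2: blocked at fork node Q ∈ conditioning set.
  P3: blocked at fork node Q ∈ conditioning set.
  P4: blocked at fork node Q ∈ conditioning set.
  P5: blocked at fork node Q ∈ conditioning set.
  P6: blocked at fork node Q ∈ conditioning set.
{Q} contains no descendant of S and blocks every backdoor path.
No other singleton works — e.g. {F} leaves P3 open — so {Q} is the unique smallest valid adjustment set.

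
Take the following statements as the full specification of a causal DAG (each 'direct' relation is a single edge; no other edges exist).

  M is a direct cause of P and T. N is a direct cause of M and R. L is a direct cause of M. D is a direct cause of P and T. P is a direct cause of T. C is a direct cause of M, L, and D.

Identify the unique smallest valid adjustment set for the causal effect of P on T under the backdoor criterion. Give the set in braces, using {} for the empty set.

Variables eligible for adjustment (non-descendants of P, excluding P and T): {C, D, L, M, N, R}.
Backdoor paths from P to T:
  P1: P <- D <- C -> L -> M -> T
  P2: P <- D <- C -> M -> T
  P3: P <- D -> T
  P4: P <- M <- C -> D -> T
  P5: P <- M <- L <- C -> D -> T
  P6: P <- M -> T
The empty set is not sufficient: P1 (P <- D <- C -> L -> M -> T) has no collider blocking it and no conditioned non-collider, so it is open.
Try {D, M}:
  P1: blocked at chain node D ∈ conditioning set.
  P2: blocked at chain node D ∈ conditioning set.
  P3: blocked at fork node D ∈ conditioning set.
  P4: blocked at chain node M ∈ conditioning set.
  P5: blocked at chain node M ∈ conditioning set.
  P6: blocked at fork node M ∈ conditioning set.
{D, M} contains no descendant of P and blocks every backdoor path.
Every element of {D, M} is needed (dropping D leaves P3 open; dropping M leaves P6 open), so no proper subset is valid.
Among all size-2 subsets of the eligible variables, only {D, M} blocks every backdoor path, so it is the unique smallest valid adjustment set.

{D, M}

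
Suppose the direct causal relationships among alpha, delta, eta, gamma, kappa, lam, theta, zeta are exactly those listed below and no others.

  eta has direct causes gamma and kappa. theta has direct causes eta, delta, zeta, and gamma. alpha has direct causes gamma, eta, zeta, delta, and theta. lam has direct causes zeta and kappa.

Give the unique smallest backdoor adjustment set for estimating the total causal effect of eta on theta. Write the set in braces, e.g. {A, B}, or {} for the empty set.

Variables eligible for adjustment (non-descendants of eta, excluding eta and theta): {delta, gamma, kappa, lam, zeta}.
Backdoor paths from eta to theta:
  P1: eta <- gamma -> theta
  P2: eta <- gamma -> alpha <- zeta -> theta
  P3: eta <- gamma -> alpha <- delta -> theta
  P4: eta <- gamma -> alpha <- theta
  P5: eta <- kappa -> lam <- zeta -> theta
  P6: eta <- kappa -> lam <- zeta -> alpha <- gamma -> theta
  P7: eta <- kappa -> lam <- zeta -> alpha <- delta -> theta
  P8: eta <- kappa -> lam <- zeta -> alpha <- theta
The empty set is not sufficient: P1 (eta <- gamma -> theta) has no collider blocking it and no conditioned non-collider, so it is open.
Try {gamma}:
  P1: blocked at fork node gamma ∈ conditioning set.
  P2: blocked at fork node gamma ∈ conditioning set.
  P3: blocked at fork node gamma ∈ conditioning set.
  P4: blocked at fork node gamma ∈ conditioning set.
  P5: blocked at collider lam (neither it nor any descendant is in the conditioning set).
  P6: blocked at collider lam (neither it nor any descendant is in the conditioning set).
  P7: blocked at collider lam (neither it nor any descendant is in the conditioning set).
  P8: blocked at collider lam (neither it nor any descendant is in the conditioning set).
{gamma} contains no descendant of eta and blocks every backdoor path.
No other singleton works — e.g. {zeta} leaves P1 open — so {gamma} is the unique smallest valid adjustment set.

{gamma}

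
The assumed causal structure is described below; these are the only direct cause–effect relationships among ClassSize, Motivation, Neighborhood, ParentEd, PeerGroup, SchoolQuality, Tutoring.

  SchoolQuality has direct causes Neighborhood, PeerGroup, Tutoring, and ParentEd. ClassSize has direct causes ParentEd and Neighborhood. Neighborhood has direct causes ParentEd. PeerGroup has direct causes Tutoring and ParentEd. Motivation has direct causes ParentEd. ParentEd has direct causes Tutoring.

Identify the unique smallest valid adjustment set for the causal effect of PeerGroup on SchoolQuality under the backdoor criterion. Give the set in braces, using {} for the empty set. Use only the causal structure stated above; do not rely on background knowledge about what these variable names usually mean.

{ParentEd, Tutoring}

Variables eligible for adjustment (non-descendants of PeerGroup, excluding PeerGroup and SchoolQuality): {ClassSize, Motivation, Neighborhood, ParentEd, Tutoring}.
Backdoor paths from PeerGroup to SchoolQuality:
  P1: PeerGroup <- Tutoring -> ParentEd -> Neighborhood -> SchoolQuality
  P2: PeerGroup <- Tutoring -> ParentEd -> ClassSize <- Neighborhood -> SchoolQuality
  P3: PeerGroup <- Tutoring -> ParentEd -> SchoolQuality
  P4: PeerGroup <- Tutoring -> SchoolQuality
  P5: PeerGroup <- ParentEd <- Tutoring -> SchoolQuality
  P6: PeerGroup <- ParentEd -> Neighborhood -> SchoolQuality
  P7: PeerGroup <- ParentEd -> ClassSize <- Neighborhood -> SchoolQuality
  P8: PeerGroup <- ParentEd -> SchoolQuality
The empty set is not sufficient: P1 (PeerGroup <- Tutoring -> ParentEd -> Neighborhood -> SchoolQuality) has no collider blocking it and no conditioned non-collider, so it is open.
Try {ParentEd, Tutoring}:
  P1: blocked at fork node Tutoring ∈ conditioning set.
  P2: blocked at fork node Tutoring ∈ conditioning set.
  P3: blocked at fork node Tutoring ∈ conditioning set.
  P4: blocked at fork node Tutoring ∈ conditioning set.
  P5: blocked at chain node ParentEd ∈ conditioning set.
  P6: blocked at fork node ParentEd ∈ conditioning set.
  P7: blocked at fork node ParentEd ∈ conditioning set.
  P8: blocked at fork node ParentEd ∈ conditioning set.
{ParentEd, Tutoring} contains no descendant of PeerGroup and blocks every backdoor path.
Every element of {ParentEd, Tutoring} is needed (dropping ParentEd leaves P6 open; dropping Tutoring leaves P4 open), so no proper subset is valid.
Among all size-2 subsets of the eligible variables, only {ParentEd, Tutoring} blocks every backdoor path, so it is the unique smallest valid adjustment set.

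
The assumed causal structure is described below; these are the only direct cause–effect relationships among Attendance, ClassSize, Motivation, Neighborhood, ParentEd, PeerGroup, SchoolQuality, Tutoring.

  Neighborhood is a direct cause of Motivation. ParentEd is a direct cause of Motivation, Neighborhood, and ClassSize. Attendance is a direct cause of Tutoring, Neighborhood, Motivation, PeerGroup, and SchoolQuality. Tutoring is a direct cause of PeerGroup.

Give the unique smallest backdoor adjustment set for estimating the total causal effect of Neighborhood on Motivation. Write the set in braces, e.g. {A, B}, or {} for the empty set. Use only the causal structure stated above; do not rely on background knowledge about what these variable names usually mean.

Variables eligible for adjustment (non-descendants of Neighborhood, excluding Neighborhood and Motivation): {Attendance, ClassSize, ParentEd, PeerGroup, SchoolQuality, Tutoring}.
Backdoor paths from Neighborhood to Motivation:
  P1: Neighborhood <- Attendance -> Motivation
  P2: Neighborhood <- ParentEd -> Motivation
The empty set is not sufficient: P1 (Neighborhood <- Attendance -> Motivation) has no collider blocking it and no conditioned non-collider, so it is open.
Try {Attendance, ParentEd}:
  P1: blocked at fork node Attendance ∈ conditioning set.
  P2: blocked at fork node ParentEd ∈ conditioning set.
{Attendance, ParentEd} contains no descendant of Neighborhood and blocks every backdoor path.
Every element of {Attendance, ParentEd} is needed (dropping Attendance leaves P1 open; dropping ParentEd leaves P2 open), so no proper subset is valid.
Among all size-2 subsets of the eligible variables, only {Attendance, ParentEd} blocks every backdoor path, so it is the unique smallest valid adjustment set.

{Attendance, ParentEd}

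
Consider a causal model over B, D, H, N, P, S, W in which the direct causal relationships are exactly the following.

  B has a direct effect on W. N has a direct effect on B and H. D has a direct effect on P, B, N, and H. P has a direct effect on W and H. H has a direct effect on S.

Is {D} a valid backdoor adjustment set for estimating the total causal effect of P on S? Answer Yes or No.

Backdoor paths from P to S (paths whose first edge points into P):
  P1: P <- D -> N -> H -> S
  P2: P <- D -> B <- N -> H -> S
  P3: P <- D -> H -> S
Condition 1 (no descendant of P in the set): holds — descendants of P are {H, S, W}; none are in {D}.
Condition 2 (every backdoor path blocked by {D}):
  P1: blocked at fork node D ∈ conditioning set.
  P2: blocked at fork node D ∈ conditioning set.
  P3: blocked at fork node D ∈ conditioning set.
{D} satisfies the backdoor criterion.

Yes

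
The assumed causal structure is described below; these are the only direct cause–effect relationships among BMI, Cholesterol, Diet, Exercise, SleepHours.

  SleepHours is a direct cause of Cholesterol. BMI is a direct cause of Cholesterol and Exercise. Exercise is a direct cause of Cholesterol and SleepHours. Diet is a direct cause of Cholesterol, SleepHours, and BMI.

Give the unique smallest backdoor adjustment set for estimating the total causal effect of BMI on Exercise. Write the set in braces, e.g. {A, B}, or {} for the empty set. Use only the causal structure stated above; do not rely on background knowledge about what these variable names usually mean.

{}

Variables eligible for adjustment (non-descendants of BMI, excluding BMI and Exercise): {Diet}.
Backdoor paths from BMI to Exercise:
  P1: BMI <- Diet -> SleepHours <- Exercise
  P2: BMI <- Diet -> SleepHours -> Cholesterol <- Exercise
  P3: BMI <- Diet -> Cholesterol <- Exercise
  P4: BMI <- Diet -> Cholesterol <- SleepHours <- Exercise
Each backdoor path contains an unconditioned collider, so every path is already blocked with the empty conditioning set:
  P1: blocked at collider SleepHours (neither it nor any descendant is in the conditioning set).
  P2: blocked at collider Cholesterol (neither it nor any descendant is in the conditioning set).
  P3: blocked at collider Cholesterol (neither it nor any descendant is in the conditioning set).
  P4: blocked at collider Cholesterol (neither it nor any descendant is in the conditioning set).
The empty set is therefore the unique smallest valid set.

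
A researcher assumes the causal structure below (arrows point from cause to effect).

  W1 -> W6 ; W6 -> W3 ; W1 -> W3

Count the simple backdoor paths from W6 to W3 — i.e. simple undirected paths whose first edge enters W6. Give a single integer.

1

A backdoor path from W6 to W3 is any simple undirected path whose first edge points into W6 (i.e. leaves W6 via a parent).
Parents of W6: {W1}.
Enumerating:
  P1: W6 <- W1 -> W3
That exhausts the simple backdoor paths. Count: 1.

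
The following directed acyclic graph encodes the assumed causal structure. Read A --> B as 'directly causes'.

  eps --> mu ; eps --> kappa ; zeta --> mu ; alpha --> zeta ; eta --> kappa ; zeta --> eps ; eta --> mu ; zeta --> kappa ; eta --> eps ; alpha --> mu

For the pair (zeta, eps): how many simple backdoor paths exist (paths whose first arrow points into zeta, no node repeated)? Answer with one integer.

A backdoor path from zeta to eps is any simple undirected path whose first edge points into zeta (i.e. leaves zeta via a parent).
Parents of zeta: {alpha}.
Enumerating:
  P1: zeta <- alpha -> mu <- eta -> eps
  P2: zeta <- alpha -> mu <- eta -> kappa <- eps
  P3: zeta <- alpha -> mu <- eps
That exhausts the simple backdoor paths. Count: 3.

3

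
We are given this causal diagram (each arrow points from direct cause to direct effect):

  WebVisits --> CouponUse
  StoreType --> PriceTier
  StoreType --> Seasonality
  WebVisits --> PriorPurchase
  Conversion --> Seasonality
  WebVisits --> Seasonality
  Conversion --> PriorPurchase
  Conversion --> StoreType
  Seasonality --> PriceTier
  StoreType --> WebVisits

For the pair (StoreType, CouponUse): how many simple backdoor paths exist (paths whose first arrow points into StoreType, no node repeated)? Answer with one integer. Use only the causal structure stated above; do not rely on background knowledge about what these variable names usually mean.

A backdoor path from StoreType to CouponUse is any simple undirected path whose first edge points into StoreType (i.e. leaves StoreType via a parent).
Parents of StoreType: {Conversion}.
Enumerating:
  P1: StoreType <- Conversion -> Seasonality <- WebVisits -> CouponUse
  P2: StoreType <- Conversion -> PriorPurchase <- WebVisits -> CouponUse
That exhausts the simple backdoor paths. Count: 2.

2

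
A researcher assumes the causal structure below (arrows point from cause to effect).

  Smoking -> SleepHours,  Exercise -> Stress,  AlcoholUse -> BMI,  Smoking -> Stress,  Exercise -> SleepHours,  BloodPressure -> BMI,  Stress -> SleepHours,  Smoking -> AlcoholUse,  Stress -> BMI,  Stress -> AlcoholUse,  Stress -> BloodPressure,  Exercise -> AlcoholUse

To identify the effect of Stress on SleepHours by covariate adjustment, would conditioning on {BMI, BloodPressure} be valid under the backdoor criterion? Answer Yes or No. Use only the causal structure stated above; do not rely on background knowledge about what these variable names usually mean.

Backdoor paths from Stress to SleepHours (paths whose first edge points into Stress):
  P1: Stress <- Smoking -> AlcoholUse <- Exercise -> SleepHours
  P2: Stress <- Smoking -> SleepHours
  P3: Stress <- Exercise -> AlcoholUse <- Smoking -> SleepHours
  P4: Stress <- Exercise -> SleepHours
Condition 1 (no descendant of Stress in the set): FAILS — BMI and BloodPressure are descendants of Stress.
Condition 2 (every backdoor path blocked by {BMI, BloodPressure}):
  P1: open — collider(s) AlcoholUse are conditioned on (or have a conditioned descendant) and no non-collider on the path is in the set.
  P2: open — no interior node is in the conditioning set.
  P3: open — collider(s) AlcoholUse are conditioned on (or have a conditioned descendant) and no non-collider on the path is in the set.
  P4: open — no interior node is in the conditioning set.
{BMI, BloodPressure} does not satisfy the backdoor criterion.

No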